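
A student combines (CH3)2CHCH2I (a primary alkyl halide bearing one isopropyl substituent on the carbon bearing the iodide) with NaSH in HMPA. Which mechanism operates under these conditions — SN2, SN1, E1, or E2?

SN2

Conditions: a primary substrate with a strong nucleophile in the polar aprotic solvent HMPA.
These conditions are the textbook signature of the SN2 pathway.
An unhindered substrate with a strong nucleophile in a polar aprotic solvent favours one-step backside displacement.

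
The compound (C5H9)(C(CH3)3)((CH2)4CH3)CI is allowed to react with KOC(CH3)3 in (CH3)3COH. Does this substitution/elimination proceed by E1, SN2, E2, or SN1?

Conditions: a strong/bulky base with a tertiary substrate bearing a β-hydrogen.
These conditions are the textbook signature of the E2 pathway.
A strong (often hindered) base removes a β-H in concert with loss of the leaving group — bimolecular elimination.

E2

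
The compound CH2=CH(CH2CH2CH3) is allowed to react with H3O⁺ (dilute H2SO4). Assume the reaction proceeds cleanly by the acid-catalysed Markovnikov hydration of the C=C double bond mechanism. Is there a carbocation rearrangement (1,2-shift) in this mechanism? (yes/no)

no

The first-formed carbocation is secondary.
No single 1,2-shift to an adjacent carbon would produce a more-substituted cation than the one already present, so no rearrangement occurs.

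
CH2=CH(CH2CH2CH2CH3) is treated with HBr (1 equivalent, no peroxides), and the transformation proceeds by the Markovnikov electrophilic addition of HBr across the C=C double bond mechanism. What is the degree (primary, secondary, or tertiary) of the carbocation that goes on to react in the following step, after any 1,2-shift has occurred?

Step 1: Electrophilic addition begins with the π(C=C) electrons forming a bond to the proton of HBr. Following Markovnikov's rule, the resulting cation is secondary. The H–Br bond breaks heterolytically, releasing Br⁻.
No single 1,2-shift to an adjacent carbon would give a more-substituted cation, so no rearrangement occurs.

secondary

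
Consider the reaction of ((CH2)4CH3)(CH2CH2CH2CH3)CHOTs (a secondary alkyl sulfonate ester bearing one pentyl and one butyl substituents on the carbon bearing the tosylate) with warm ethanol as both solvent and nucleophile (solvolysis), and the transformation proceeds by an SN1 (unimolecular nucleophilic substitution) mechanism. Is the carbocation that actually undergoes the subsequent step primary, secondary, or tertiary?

secondary

Step 1: Rate-determining heterolysis of the C–O bond gives TsO⁻ and a secondary carbocation.
No single 1,2-shift to an adjacent carbon would give a more-substituted cation, so no rearrangement occurs.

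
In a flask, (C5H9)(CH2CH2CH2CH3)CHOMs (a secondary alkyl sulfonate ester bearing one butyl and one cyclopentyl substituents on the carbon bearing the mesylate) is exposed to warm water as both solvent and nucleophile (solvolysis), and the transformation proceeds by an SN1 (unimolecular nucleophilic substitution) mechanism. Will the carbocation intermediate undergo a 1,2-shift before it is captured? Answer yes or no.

The first-formed carbocation is secondary.
The adjacent cyclopentyl carbon already bears 2 other carbon substituents and has a hydrogen to migrate; after a 1,2-hydride shift from that carbon the positive charge sits on a tertiary centre.
Tertiary is more stable than secondary, so the shift occurs.

yes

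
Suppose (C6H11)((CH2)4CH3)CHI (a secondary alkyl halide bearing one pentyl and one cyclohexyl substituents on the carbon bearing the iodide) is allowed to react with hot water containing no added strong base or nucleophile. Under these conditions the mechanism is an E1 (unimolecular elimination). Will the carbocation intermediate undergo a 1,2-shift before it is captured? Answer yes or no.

yes

The first-formed carbocation is secondary.
The adjacent cyclohexyl carbon already bears 2 other carbon substituents and has a hydrogen to migrate; after a 1,2-hydride shift from that carbon the positive charge sits on a tertiary centre.
Tertiary is more stable than secondary, so the shift occurs.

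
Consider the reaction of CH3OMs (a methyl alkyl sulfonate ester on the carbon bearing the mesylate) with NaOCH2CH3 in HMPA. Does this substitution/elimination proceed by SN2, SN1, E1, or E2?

Conditions: a methyl substrate with a strong nucleophile in the polar aprotic solvent HMPA.
These conditions are the textbook signature of the SN2 pathway.
An unhindered substrate with a strong nucleophile in a polar aprotic solvent favours one-step backside displacement.

SN2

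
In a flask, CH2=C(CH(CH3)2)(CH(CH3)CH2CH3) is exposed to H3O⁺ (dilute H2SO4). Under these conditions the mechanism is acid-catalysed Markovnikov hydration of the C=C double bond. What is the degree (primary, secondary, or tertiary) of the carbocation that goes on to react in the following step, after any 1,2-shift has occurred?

tertiary

Step 1: The π electrons of the C=C bond attack a proton of H3O⁺; Markovnikov addition places the new C–H on the less-substituted alkene carbon, so the positive charge ends up on the more-substituted carbon — a tertiary carbocation. H2O is released.
No single 1,2-shift to an adjacent carbon would give a more-substituted cation, so no rearrangement occurs.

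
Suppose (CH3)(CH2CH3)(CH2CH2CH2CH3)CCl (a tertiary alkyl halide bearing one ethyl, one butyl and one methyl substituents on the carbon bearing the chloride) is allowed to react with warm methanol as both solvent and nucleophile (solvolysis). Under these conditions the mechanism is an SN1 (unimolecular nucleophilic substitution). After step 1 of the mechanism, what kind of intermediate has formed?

tertiary carbocation

Step 1: Ionisation: the C–Cl σ-bond cleaves heterolytically; both bonding electrons depart with Cl⁻, leaving a tertiary carbocation at the α-carbon.
After step 1 the species present is a tertiary carbocation.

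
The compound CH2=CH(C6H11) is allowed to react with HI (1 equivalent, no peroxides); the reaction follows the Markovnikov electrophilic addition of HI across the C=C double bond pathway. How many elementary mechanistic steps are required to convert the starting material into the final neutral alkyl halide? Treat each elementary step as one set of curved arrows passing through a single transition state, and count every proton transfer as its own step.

Step 1: Electrophilic addition begins with the π(C=C) electrons forming a bond to the proton of HI. Following Markovnikov's rule, the resulting cation is secondary. The H–I bond breaks heterolytically, releasing I⁻.
Step 2: A 1,2-hydride shift from the adjacent cyclohexyl carbon moves the positive charge from the secondary centre to an adjacent carbon, generating a more stable tertiary carbocation.
Step 3: The I⁻ anion donates a lone pair to the carbocation, forming the new C–I σ-bond and giving the neutral alkyl halide.
Total: 3 elementary steps.

3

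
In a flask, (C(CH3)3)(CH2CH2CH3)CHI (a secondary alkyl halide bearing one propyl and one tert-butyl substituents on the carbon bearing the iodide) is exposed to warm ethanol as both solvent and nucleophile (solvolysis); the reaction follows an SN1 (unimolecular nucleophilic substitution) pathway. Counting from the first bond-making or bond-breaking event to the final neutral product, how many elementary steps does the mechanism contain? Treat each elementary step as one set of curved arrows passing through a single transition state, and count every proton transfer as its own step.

4

Step 1: Unassisted departure of I⁻ (taking the C–I bonding pair) generates a secondary carbocation.
Step 2: A methyl group with its bonding pair migrates from the adjacent tert-butyl carbon to the cationic centre — a 1,2-methyl shift — upgrading the secondary cation to a tertiary one.
Step 3: Nucleophilic capture: the oxygen of CH3CH2OH bonds to the cationic carbon, producing an oxonium-ion intermediate.
Step 4: Proton transfer from the O–H of the oxonium ion to a solvent molecule delivers the neutral ether.
Total: 4 elementary steps.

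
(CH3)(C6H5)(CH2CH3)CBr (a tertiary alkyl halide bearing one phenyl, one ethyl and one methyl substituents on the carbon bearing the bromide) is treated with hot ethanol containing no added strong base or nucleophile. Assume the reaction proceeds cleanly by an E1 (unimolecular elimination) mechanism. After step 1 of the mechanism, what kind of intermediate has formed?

tertiary carbocation

Step 1: Unassisted departure of Br⁻ (taking the C–Br bonding pair) generates a tertiary carbocation.
After step 1 the species present is a tertiary carbocation.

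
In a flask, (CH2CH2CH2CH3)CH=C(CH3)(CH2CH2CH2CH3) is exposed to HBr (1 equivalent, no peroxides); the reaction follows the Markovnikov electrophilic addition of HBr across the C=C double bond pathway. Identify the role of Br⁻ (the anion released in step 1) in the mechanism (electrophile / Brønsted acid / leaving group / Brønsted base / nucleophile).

Step 2: The Br⁻ anion donates a lone pair to the carbocation, forming the new C–Br σ-bond and giving the neutral alkyl halide.
Br⁻ (the anion released in step 1) donates an electron pair to form a new σ-bond to carbon — it is the nucleophile.

nucleophile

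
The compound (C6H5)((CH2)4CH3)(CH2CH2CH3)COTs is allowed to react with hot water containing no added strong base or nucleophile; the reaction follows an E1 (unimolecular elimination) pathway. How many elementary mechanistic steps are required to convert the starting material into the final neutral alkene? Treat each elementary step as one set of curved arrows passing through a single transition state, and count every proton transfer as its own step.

2

Step 1: The C–O bond breaks with both electrons going to the tosylate; TsO⁻ leaves and a tertiary carbocation remains.
(No 1,2-shift: no single shift to an adjacent carbon would give a more stable cation.)
Step 2: A weak base (a water molecule from the solvent) removes a proton from a carbon adjacent to the cationic centre; the electrons of that C–H bond become the new π(C=C) bond, giving the alkene.
Total: 2 elementary steps.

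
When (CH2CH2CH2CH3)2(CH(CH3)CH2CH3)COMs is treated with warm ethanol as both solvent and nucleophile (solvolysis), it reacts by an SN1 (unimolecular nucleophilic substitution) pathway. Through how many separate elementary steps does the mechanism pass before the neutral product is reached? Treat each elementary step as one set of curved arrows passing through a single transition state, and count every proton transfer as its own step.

3

Step 1: Unassisted departure of MsO⁻ (taking the C–O bonding pair) generates a tertiary carbocation.
(No 1,2-shift: no single shift to an adjacent carbon would give a more stable cation.)
Step 2: Nucleophilic capture: the oxygen of CH3CH2OH bonds to the cationic carbon, producing an oxonium-ion intermediate.
Step 3: A second solvent molecule removes the proton on oxygen, giving the neutral ether product.
Total: 3 elementary steps.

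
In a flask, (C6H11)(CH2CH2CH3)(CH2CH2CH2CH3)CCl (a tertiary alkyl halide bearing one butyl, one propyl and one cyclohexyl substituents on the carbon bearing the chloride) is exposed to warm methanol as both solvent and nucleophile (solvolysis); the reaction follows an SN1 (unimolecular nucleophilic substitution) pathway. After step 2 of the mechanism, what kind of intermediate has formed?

oxonium ion

Step 1: Unassisted departure of Cl⁻ (taking the C–Cl bonding pair) generates a tertiary carbocation.
Step 2: Nucleophilic capture: the oxygen of CH3OH bonds to the cationic carbon, producing an oxonium-ion intermediate.
After step 2 the species present is an oxonium ion.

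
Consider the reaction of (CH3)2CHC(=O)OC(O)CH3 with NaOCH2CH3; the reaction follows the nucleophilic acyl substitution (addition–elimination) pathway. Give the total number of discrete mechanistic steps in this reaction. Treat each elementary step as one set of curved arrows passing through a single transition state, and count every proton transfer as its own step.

Step 1: A lone pair on the O of CH3CH2O⁻ attacks the electrophilic acyl carbon; the π(C=O) electrons move onto oxygen, giving a tetrahedral intermediate.
Step 2: An oxygen lone pair re-forms the C=O π bond as the C–O σ-bond breaks; CH3CO2⁻ is expelled.
Total: 2 elementary steps.

2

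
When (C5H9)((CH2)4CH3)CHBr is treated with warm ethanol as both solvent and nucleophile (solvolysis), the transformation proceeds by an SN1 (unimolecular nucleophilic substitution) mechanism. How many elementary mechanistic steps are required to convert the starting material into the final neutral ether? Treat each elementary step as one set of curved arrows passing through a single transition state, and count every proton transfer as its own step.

4

Step 1: The C–Br bond breaks with both electrons going to the bromide; Br⁻ leaves and a secondary carbocation remains.
Step 2: A hydride (H with its bonding pair) migrates from the adjacent cyclopentyl carbon to the cationic centre — a 1,2-hydride shift — upgrading the secondary cation to a tertiary one.
Step 3: A lone pair on the oxygen of CH3CH2OH attacks the carbocation, forming a new C–O σ-bond and an oxonium ion.
Step 4: Deprotonation of the oxonium oxygen by solvent ethanol yields the neutral ether.
Total: 4 elementary steps.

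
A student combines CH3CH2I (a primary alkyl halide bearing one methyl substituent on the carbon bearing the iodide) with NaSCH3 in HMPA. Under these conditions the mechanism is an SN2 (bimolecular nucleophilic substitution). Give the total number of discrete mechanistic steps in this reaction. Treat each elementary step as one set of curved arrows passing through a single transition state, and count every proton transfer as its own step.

1

Step 1: The methanethiolate nucleophile donates a lone pair from S to the α-carbon in a backside attack; simultaneously the C–I σ-bond breaks and both of its electrons leave with I⁻. One concerted step with inversion of configuration.
Total: 1 elementary step.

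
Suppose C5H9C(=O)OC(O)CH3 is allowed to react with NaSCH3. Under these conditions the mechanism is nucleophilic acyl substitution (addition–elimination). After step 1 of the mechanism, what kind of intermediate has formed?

tetrahedral intermediate

Step 1: CH3S⁻ adds to the carbonyl carbon; the C=O π electrons shift onto oxygen and a tetrahedral alkoxide intermediate forms.
After step 1 the species present is a tetrahedral intermediate.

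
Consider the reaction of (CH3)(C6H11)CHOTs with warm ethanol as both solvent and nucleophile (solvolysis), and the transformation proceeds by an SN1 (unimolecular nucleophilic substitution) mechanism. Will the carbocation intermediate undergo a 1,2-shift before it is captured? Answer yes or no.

yes

The first-formed carbocation is secondary.
The adjacent cyclohexyl carbon already bears 2 other carbon substituents and has a hydrogen to migrate; after a 1,2-hydride shift from that carbon the positive charge sits on a tertiary centre.
Tertiary is more stable than secondary, so the shift occurs.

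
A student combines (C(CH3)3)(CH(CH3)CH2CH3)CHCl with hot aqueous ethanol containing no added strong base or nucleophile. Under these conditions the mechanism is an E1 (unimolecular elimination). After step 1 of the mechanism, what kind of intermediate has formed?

secondary carbocation

Step 1: Ionisation: the C–Cl σ-bond cleaves heterolytically; both bonding electrons depart with Cl⁻, leaving a secondary carbocation at the α-carbon.
After step 1 the species present is a secondary carbocation.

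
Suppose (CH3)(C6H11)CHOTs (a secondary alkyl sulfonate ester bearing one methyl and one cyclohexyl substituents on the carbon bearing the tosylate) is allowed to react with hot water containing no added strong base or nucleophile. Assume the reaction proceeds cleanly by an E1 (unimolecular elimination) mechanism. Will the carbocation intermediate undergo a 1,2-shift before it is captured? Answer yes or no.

yes

The first-formed carbocation is secondary.
The adjacent cyclohexyl carbon already bears 2 other carbon substituents and has a hydrogen to migrate; after a 1,2-hydride shift from that carbon the positive charge sits on a tertiary centre.
Tertiary is more stable than secondary, so the shift occurs.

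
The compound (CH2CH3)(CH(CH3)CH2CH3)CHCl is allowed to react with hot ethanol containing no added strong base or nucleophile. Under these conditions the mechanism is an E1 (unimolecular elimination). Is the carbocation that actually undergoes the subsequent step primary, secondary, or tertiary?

Step 1: Unassisted departure of Cl⁻ (taking the C–Cl bonding pair) generates a secondary carbocation.
Step 2: A hydride (H with its bonding pair) migrates from the adjacent sec-butyl carbon to the cationic centre — a 1,2-hydride shift — upgrading the secondary cation to a tertiary one.
The cation rearranges from secondary to tertiary via a 1,2-hydride shift from the adjacent sec-butyl carbon; the tertiary cation is what reacts next.

tertiary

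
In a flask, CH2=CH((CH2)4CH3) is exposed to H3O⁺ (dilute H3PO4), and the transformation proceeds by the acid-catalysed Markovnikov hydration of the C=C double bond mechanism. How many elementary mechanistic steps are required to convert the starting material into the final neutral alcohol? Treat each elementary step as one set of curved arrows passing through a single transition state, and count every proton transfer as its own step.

3

Step 1: The π electrons of the C=C bond attack a proton of H3O⁺; Markovnikov addition places the new C–H on the less-substituted alkene carbon, so the positive charge ends up on the more-substituted carbon — a secondary carbocation. H2O is released.
(No 1,2-shift: no single shift to an adjacent carbon would give a more stable cation.)
Step 2: Water acts as the nucleophile: an oxygen lone pair bonds to the cationic carbon, giving an oxonium-ion intermediate.
Step 3: Proton transfer from the O–H of the oxonium ion to H2O completes the catalytic cycle and yields the alcohol.
Total: 3 elementary steps.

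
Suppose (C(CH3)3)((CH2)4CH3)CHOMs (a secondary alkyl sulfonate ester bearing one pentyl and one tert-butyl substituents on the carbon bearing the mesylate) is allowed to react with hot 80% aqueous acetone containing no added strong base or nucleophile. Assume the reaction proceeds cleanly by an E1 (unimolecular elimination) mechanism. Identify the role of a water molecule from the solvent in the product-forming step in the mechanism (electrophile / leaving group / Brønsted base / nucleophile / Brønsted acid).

Step 3: A water molecule (solvent) deprotonates a β-carbon; as the C–H bond breaks, those electrons form the new alkene π bond.
A water molecule from the solvent in the product-forming step accepts a proton in a proton-transfer step — a Brønsted base.

Brønsted base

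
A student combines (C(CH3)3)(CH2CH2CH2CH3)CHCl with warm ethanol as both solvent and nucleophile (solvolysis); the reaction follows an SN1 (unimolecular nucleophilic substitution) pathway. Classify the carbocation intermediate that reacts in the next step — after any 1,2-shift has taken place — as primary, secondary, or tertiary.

tertiary

Step 1: Rate-determining heterolysis of the C–Cl bond gives Cl⁻ and a secondary carbocation.
Step 2: Carbocation rearrangement: a 1,2-methyl shift from the adjacent tert-butyl carbon converts the initially-formed secondary cation into the more stable tertiary cation.
The cation rearranges from secondary to tertiary via a 1,2-methyl shift from the adjacent tert-butyl carbon; the tertiary cation is what reacts next.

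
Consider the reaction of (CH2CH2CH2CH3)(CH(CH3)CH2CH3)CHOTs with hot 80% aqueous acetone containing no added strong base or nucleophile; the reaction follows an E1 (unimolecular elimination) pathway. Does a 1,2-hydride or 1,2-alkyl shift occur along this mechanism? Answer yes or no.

The first-formed carbocation is secondary.
The adjacent sec-butyl carbon already bears 2 other carbon substituents and has a hydrogen to migrate; after a 1,2-hydride shift from that carbon the positive charge sits on a tertiary centre.
Tertiary is more stable than secondary, so the shift occurs.

yes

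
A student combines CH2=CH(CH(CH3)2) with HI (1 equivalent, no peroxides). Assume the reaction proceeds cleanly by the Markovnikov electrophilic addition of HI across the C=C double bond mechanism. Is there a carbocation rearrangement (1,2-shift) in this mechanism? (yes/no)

The first-formed carbocation is secondary.
The adjacent isopropyl carbon already bears 2 other carbon substituents and has a hydrogen to migrate; after a 1,2-hydride shift from that carbon the positive charge sits on a tertiary centre.
Tertiary is more stable than secondary, so the shift occurs.

yes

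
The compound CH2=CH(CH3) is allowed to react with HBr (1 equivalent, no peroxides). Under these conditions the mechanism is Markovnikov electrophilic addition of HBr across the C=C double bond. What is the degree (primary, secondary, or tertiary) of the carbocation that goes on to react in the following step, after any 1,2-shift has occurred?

secondary

Step 1: Electrophilic addition begins with the π(C=C) electrons forming a bond to the proton of HBr. Following Markovnikov's rule, the resulting cation is secondary. The H–Br bond breaks heterolytically, releasing Br⁻.
No single 1,2-shift to an adjacent carbon would give a more-substituted cation, so no rearrangement occurs.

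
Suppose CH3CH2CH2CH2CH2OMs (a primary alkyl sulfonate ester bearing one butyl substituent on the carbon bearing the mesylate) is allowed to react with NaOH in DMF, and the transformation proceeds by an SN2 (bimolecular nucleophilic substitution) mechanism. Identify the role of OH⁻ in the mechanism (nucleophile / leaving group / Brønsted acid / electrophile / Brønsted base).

Step 1: Backside attack by OH⁻ on the carbon bearing the mesylate: the new C–O bond forms as the C–O bond breaks, with Walden inversion at carbon.
OH⁻ donates an electron pair to form a new σ-bond to carbon — it is the nucleophile.

nucleophile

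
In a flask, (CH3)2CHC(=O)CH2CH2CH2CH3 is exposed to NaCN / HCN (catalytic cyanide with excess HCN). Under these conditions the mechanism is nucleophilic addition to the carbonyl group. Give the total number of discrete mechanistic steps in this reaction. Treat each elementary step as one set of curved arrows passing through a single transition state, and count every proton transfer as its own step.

Step 1: A lone pair / filled orbital on CN⁻ attacks the electrophilic carbonyl carbon; the π(C=O) electrons shift onto oxygen, producing a tetrahedral alkoxide intermediate.
Step 2: The alkoxide is protonated in situ by undissociated HCN, yielding a cyanohydrin; the CN⁻ so formed carries on the cycle.
Total: 2 elementary steps.

2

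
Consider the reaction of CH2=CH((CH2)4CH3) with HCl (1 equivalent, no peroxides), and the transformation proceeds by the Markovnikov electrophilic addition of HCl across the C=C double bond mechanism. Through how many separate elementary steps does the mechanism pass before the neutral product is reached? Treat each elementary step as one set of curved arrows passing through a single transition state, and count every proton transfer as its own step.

2

Step 1: Protonation of the alkene by HCl: the π bond acts as the nucleophile and picks up H⁺, giving the more stable (Markovnikov) secondary carbocation. The H–Cl bond breaks heterolytically, releasing Cl⁻.
(No 1,2-shift: no single shift to an adjacent carbon would give a more stable cation.)
Step 2: The Cl⁻ anion donates a lone pair to the carbocation, forming the new C–Cl σ-bond and giving the neutral alkyl halide.
Total: 2 elementary steps.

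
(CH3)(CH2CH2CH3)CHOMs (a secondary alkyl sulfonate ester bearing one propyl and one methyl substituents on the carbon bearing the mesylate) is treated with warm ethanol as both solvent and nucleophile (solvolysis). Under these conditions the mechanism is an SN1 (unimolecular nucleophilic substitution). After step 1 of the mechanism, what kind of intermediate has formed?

secondary carbocation

Step 1: Ionisation: the C–O σ-bond cleaves heterolytically; both bonding electrons depart with MsO⁻, leaving a secondary carbocation at the α-carbon.
After step 1 the species present is a secondary carbocation.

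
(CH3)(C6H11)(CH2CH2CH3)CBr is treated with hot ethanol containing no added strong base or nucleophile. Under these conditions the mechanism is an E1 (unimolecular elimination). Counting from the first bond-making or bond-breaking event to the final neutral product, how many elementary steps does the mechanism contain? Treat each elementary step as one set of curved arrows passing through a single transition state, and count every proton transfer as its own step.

2

Step 1: Rate-determining heterolysis of the C–Br bond gives Br⁻ and a tertiary carbocation.
(No 1,2-shift: no single shift to an adjacent carbon would give a more stable cation.)
Step 2: An ethanol molecule (solvent) deprotonates a β-carbon; as the C–H bond breaks, those electrons form the new alkene π bond.
Total: 2 elementary steps.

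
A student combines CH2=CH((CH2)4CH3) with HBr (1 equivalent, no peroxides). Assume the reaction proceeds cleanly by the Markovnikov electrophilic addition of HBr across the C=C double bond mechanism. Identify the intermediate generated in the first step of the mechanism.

secondary carbocation

Step 1: Protonation of the alkene by HBr: the π bond acts as the nucleophile and picks up H⁺, giving the more stable (Markovnikov) secondary carbocation. The H–Br bond breaks heterolytically, releasing Br⁻.
After step 1 the species present is a secondary carbocation.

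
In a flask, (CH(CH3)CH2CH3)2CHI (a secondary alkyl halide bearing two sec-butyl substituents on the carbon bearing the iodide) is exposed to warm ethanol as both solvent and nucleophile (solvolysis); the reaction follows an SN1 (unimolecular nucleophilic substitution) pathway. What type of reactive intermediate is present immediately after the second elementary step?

Step 1: Rate-determining heterolysis of the C–I bond gives I⁻ and a secondary carbocation.
Step 2: A hydride (H with its bonding pair) migrates from the adjacent sec-butyl carbon to the cationic centre — a 1,2-hydride shift — upgrading the secondary cation to a tertiary one.
After step 2 the species present is a tertiary carbocation.

tertiary carbocation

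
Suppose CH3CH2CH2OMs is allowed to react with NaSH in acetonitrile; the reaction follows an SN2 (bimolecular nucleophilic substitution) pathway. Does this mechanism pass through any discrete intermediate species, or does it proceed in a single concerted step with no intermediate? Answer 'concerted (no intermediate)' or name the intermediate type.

The hydrosulfide nucleophile donates a lone pair from S to the α-carbon in a backside attack; simultaneously the C–O σ-bond breaks and both of its electrons leave with MsO⁻. One concerted step with inversion of configuration.
All bond changes occur in one transition state; no discrete intermediate is formed.

concerted (no intermediate)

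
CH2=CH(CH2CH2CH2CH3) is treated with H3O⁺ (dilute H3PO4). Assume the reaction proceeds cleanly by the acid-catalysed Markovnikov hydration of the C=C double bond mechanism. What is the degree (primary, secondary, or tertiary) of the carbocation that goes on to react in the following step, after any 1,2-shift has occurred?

secondary

Step 1: Protonation of the alkene by H3O⁺: the π bond acts as the nucleophile and picks up H⁺, giving the more stable (Markovnikov) secondary carbocation. H2O is released.
No single 1,2-shift to an adjacent carbon would give a more-substituted cation, so no rearrangement occurs.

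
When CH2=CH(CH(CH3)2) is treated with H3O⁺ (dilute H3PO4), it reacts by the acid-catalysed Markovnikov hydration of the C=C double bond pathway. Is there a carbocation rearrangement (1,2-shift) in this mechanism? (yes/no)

yes

The first-formed carbocation is secondary.
The adjacent isopropyl carbon already bears 2 other carbon substituents and has a hydrogen to migrate; after a 1,2-hydride shift from that carbon the positive charge sits on a tertiary centre.
Tertiary is more stable than secondary, so the shift occurs.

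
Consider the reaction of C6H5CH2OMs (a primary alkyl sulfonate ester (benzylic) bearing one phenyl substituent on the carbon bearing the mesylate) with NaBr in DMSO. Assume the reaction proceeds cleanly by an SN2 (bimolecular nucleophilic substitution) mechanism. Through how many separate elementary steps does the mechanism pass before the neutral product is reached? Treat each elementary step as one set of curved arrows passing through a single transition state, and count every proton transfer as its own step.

Step 1: Br⁻ attacks the back face of the α-carbon while MsO⁻ departs with the C–O bonding pair — a single concerted displacement through a pentacoordinate transition state.
Total: 1 elementary step.

1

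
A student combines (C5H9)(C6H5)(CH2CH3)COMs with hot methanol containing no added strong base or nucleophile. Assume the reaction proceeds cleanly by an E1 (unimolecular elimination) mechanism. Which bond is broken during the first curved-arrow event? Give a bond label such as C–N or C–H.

C–O

Step 1: Ionisation: the C–O σ-bond cleaves heterolytically; both bonding electrons depart with MsO⁻, leaving a tertiary carbocation at the α-carbon.
The bond broken in this step is the C–O bond.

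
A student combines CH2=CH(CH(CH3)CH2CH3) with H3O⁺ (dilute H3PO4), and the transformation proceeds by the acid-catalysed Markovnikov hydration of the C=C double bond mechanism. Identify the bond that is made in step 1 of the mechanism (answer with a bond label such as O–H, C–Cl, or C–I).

Step 1: The π electrons of the C=C bond attack a proton of H3O⁺; Markovnikov addition places the new C–H on the less-substituted alkene carbon, so the positive charge ends up on the more-substituted carbon — a secondary carbocation. H2O is released.
The bond formed in this step is the C–H bond.

C–H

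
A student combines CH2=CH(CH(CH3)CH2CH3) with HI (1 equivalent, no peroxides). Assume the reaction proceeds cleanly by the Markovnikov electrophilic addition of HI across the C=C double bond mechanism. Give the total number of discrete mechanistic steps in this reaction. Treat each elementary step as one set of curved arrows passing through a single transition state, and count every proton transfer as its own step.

3

Step 1: The π electrons of the C=C bond attack a proton of HI; Markovnikov addition places the new C–H on the less-substituted alkene carbon, so the positive charge ends up on the more-substituted carbon — a secondary carbocation. The H–I bond breaks heterolytically, releasing I⁻.
Step 2: Carbocation rearrangement: a 1,2-hydride shift from the adjacent sec-butyl carbon converts the initially-formed secondary cation into the more stable tertiary cation.
Step 3: Nucleophilic attack by I⁻ on the carbocation completes the addition, giving R–I.
Total: 3 elementary steps.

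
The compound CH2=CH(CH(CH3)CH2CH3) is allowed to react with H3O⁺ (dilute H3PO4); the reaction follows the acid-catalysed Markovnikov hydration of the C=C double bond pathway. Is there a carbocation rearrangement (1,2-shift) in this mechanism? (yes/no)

yes

The first-formed carbocation is secondary.
The adjacent sec-butyl carbon already bears 2 other carbon substituents and has a hydrogen to migrate; after a 1,2-hydride shift from that carbon the positive charge sits on a tertiary centre.
Tertiary is more stable than secondary, so the shift occurs.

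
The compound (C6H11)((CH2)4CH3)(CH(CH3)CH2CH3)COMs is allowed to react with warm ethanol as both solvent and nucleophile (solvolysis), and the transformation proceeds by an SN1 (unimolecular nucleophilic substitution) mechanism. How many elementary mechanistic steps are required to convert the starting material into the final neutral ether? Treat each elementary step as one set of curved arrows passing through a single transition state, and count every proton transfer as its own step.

3

Step 1: Rate-determining heterolysis of the C–O bond gives MsO⁻ and a tertiary carbocation.
(No 1,2-shift: no single shift to an adjacent carbon would give a more stable cation.)
Step 2: A lone pair on the oxygen of CH3CH2OH attacks the carbocation, forming a new C–O σ-bond and an oxonium ion.
Step 3: A second solvent molecule removes the proton on oxygen, giving the neutral ether product.
Total: 3 elementary steps.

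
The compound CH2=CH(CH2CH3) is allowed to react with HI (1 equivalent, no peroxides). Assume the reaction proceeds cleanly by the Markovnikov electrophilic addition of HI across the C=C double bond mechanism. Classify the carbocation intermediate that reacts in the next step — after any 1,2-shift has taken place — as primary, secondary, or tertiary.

Step 1: Protonation of the alkene by HI: the π bond acts as the nucleophile and picks up H⁺, giving the more stable (Markovnikov) secondary carbocation. The H–I bond breaks heterolytically, releasing I⁻.
No single 1,2-shift to an adjacent carbon would give a more-substituted cation, so no rearrangement occurs.

secondary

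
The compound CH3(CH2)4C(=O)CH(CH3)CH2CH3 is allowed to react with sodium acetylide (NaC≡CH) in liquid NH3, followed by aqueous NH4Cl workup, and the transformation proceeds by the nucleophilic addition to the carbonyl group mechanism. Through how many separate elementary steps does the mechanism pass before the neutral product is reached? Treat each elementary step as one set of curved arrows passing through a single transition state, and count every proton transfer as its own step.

Step 1: A lone pair / filled orbital on HC≡C⁻ attacks the electrophilic carbonyl carbon; the π(C=O) electrons shift onto oxygen, producing a tetrahedral alkoxide intermediate.
Step 2: On aqueous NH4Cl workup the alkoxide oxygen is protonated, giving a propargyl alcohol.
Total: 2 elementary steps.

2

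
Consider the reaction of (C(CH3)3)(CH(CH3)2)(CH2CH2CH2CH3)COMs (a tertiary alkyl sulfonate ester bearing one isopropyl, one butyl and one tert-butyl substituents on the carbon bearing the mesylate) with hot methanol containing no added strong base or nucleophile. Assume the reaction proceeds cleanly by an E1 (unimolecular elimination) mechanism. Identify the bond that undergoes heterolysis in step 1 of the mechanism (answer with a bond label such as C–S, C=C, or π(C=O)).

Step 1: Ionisation: the C–O σ-bond cleaves heterolytically; both bonding electrons depart with MsO⁻, leaving a tertiary carbocation at the α-carbon.
The bond broken in this step is the C–O bond.

C–O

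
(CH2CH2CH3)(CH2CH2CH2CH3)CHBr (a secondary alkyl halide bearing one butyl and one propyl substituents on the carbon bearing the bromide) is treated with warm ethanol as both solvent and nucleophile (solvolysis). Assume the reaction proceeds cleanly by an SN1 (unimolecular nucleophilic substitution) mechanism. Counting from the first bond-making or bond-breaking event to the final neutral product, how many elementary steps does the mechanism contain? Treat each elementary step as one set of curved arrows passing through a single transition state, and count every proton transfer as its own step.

3

Step 1: Ionisation: the C–Br σ-bond cleaves heterolytically; both bonding electrons depart with Br⁻, leaving a secondary carbocation at the α-carbon.
(No 1,2-shift: no single shift to an adjacent carbon would give a more stable cation.)
Step 2: Nucleophilic capture: the oxygen of CH3CH2OH bonds to the cationic carbon, producing an oxonium-ion intermediate.
Step 3: Deprotonation of the oxonium oxygen by solvent ethanol yields the neutral ether.
Total: 3 elementary steps.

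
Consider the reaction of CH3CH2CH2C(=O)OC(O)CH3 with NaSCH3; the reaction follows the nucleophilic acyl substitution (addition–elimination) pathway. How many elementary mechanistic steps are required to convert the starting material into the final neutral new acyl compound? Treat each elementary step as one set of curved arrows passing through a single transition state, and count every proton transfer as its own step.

2

Step 1: A lone pair on the S of CH3S⁻ attacks the electrophilic acyl carbon; the π(C=O) electrons move onto oxygen, giving a tetrahedral intermediate.
Step 2: An oxygen lone pair re-forms the C=O π bond as the C–O σ-bond breaks; CH3CO2⁻ is expelled.
Total: 2 elementary steps.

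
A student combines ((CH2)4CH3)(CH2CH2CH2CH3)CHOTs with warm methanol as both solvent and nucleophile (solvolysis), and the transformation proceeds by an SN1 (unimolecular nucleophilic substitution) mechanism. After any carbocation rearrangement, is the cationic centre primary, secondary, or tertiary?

secondary

Step 1: Unassisted departure of TsO⁻ (taking the C–O bonding pair) generates a secondary carbocation.
No single 1,2-shift to an adjacent carbon would give a more-substituted cation, so no rearrangement occurs.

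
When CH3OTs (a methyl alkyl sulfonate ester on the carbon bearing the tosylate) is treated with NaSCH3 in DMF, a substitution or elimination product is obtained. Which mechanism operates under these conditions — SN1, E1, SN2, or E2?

SN2

Conditions: a methyl substrate with a strong nucleophile in the polar aprotic solvent DMF.
These conditions are the textbook signature of the SN2 pathway.
An unhindered substrate with a strong nucleophile in a polar aprotic solvent favours one-step backside displacement.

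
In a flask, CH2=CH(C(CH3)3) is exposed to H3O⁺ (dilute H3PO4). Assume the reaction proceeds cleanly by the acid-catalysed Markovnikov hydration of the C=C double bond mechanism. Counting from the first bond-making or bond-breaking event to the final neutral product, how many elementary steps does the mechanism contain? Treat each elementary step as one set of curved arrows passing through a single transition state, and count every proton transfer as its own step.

Step 1: The π electrons of the C=C bond attack a proton of H3O⁺; Markovnikov addition places the new C–H on the less-substituted alkene carbon, so the positive charge ends up on the more-substituted carbon — a secondary carbocation. H2O is released.
Step 2: A 1,2-methyl shift from the adjacent tert-butyl carbon moves the positive charge from the secondary centre to an adjacent carbon, generating a more stable tertiary carbocation.
Step 3: Water acts as the nucleophile: an oxygen lone pair bonds to the cationic carbon, giving an oxonium-ion intermediate.
Step 4: Proton transfer from the O–H of the oxonium ion to H2O completes the catalytic cycle and yields the alcohol.
Total: 4 elementary steps.

4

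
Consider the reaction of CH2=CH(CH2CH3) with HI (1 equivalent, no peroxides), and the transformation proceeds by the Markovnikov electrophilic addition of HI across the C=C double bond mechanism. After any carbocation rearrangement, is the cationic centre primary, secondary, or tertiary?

Step 1: Electrophilic addition begins with the π(C=C) electrons forming a bond to the proton of HI. Following Markovnikov's rule, the resulting cation is secondary. The H–I bond breaks heterolytically, releasing I⁻.
No single 1,2-shift to an adjacent carbon would give a more-substituted cation, so no rearrangement occurs.

secondary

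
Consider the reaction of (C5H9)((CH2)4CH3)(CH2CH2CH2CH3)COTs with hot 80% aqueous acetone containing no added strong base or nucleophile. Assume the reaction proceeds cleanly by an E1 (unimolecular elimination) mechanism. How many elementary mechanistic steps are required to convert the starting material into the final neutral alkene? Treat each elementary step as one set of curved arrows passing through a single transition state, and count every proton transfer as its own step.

Step 1: The C–O bond breaks with both electrons going to the tosylate; TsO⁻ leaves and a tertiary carbocation remains.
(No 1,2-shift: no single shift to an adjacent carbon would give a more stable cation.)
Step 2: A water molecule (solvent) deprotonates a β-carbon; as the C–H bond breaks, those electrons form the new alkene π bond.
Total: 2 elementary steps.

2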